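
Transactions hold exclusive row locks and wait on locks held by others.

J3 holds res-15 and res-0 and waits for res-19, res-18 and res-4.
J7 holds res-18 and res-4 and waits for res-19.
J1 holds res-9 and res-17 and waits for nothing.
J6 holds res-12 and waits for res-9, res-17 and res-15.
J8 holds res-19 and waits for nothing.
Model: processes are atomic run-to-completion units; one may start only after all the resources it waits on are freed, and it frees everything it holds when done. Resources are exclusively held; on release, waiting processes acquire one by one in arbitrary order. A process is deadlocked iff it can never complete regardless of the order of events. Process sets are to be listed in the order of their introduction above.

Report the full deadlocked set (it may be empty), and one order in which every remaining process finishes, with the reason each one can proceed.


The deadlocked set is empty.
Key observation: all waits point, directly or indirectly, at processes that can finish, so nothing is permanently blocked.
A valid finishing order for the others: J8, J1, J7, J3, J6.
Walking it through:
  J8 waits on nothing -> runs at once and releases res-19
  J1 waits on nothing -> runs at once and releases res-9 and res-17
  J7 waits on res-19 — all released -> runs and releases res-18 and res-4
  J3 waits on res-19, res-18 and res-4 — all released -> runs and releases res-15 and res-0
  J6 waits on res-9, res-17 and res-15 — all released -> runs and releases res-12


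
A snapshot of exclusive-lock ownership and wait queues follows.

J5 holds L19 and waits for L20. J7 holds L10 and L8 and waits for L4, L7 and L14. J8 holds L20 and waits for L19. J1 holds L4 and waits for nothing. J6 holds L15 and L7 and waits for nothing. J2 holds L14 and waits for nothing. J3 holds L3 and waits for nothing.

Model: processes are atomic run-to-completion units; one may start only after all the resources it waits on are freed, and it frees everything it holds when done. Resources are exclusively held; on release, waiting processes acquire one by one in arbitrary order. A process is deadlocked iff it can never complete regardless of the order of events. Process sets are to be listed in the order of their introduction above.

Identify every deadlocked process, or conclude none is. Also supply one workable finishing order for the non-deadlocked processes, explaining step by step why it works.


Deadlocked set: J5 and J8.
Key observation: the wait chain closes on itself along J5 -> J8 -> J5; no other process is dragged down with it.
One completion order for the rest: J2, J6, J1, J3, J7.
Verifying each step:
  run J2 (it waits on nothing); releases L14
  run J6 (it waits on nothing); releases L15 and L7
  run J1 (it waits on nothing); releases L4
  run J3 (it waits on nothing); releases L3
  run J7 (all its waits — L4, L7 and L14 — are resolved); releases L10 and L8


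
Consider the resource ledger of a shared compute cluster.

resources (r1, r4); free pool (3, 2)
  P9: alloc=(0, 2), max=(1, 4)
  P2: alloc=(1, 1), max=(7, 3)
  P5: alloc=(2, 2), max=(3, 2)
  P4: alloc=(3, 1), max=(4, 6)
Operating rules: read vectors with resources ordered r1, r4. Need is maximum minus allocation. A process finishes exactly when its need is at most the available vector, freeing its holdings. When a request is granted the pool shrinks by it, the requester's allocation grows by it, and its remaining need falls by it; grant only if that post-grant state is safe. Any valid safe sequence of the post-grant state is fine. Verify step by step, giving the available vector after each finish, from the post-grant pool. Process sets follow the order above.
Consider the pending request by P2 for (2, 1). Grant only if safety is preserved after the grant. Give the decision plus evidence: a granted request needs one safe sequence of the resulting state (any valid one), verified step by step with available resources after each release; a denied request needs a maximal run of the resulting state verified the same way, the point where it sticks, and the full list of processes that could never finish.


GRANT — the state after the grant stays safe, e.g. via P5, P9, P4, P2.
Key observation: post-grant, (1, 1) remains, and an order beginning with P5 completes everyone.
Check on the post-grant state, step by step:
  pool = (1, 1)
  P5 needs (1, 0) <= (1, 1) -> finishes; pool += (2, 2) = (3, 3)
  P9 needs (1, 2) <= (3, 3) -> finishes; pool += (0, 2) = (3, 5)
  P4 needs (1, 5) <= (3, 5) -> finishes; pool += (3, 1) = (6, 6)
  P2 needs (4, 1) <= (6, 6) -> finishes; pool += (3, 2) = (9, 8)


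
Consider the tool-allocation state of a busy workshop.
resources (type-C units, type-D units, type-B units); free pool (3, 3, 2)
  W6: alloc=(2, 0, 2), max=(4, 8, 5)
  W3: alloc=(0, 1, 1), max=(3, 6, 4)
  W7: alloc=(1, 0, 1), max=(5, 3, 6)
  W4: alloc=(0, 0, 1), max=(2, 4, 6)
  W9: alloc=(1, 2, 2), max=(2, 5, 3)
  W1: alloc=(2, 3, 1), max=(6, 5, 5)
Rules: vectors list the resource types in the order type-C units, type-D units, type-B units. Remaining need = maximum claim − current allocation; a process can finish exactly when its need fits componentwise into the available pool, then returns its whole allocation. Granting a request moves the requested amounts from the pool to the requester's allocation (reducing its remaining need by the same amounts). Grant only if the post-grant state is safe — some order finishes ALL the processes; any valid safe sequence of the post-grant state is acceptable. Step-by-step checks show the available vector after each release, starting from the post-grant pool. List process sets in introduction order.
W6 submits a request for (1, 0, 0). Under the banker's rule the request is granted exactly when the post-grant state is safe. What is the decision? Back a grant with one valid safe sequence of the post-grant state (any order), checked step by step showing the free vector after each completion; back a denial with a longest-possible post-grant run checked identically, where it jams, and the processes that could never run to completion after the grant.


DENY. Granting would leave the state unsafe.
Key observation: after W9, W3, W4 the pool peaks at (3, 6, 6), and each blocked process is short somewhere: W6 on type-D units; W7 on type-C units; W1 on type-C units.
On the post-grant state, W9, W3, W4 is a maximal run — nothing extends it. Walking it through:
  pool = (2, 3, 2)
  W9: need (1, 3, 1) fits (2, 3, 2); releases (1, 2, 2), pool now (3, 5, 4)
  W3: need (3, 5, 3) fits (3, 5, 4); releases (0, 1, 1), pool now (3, 6, 5)
  W4: need (2, 4, 5) fits (3, 6, 5); releases (0, 0, 1), pool now (3, 6, 6)
  W6 cannot run: need (1, 8, 3) vs free (3, 6, 6) (insufficient type-D units)
  W7 cannot run: need (4, 3, 5) vs free (3, 6, 6) (insufficient type-C units)
  W1 cannot run: need (4, 2, 4) vs free (3, 6, 6) (insufficient type-C units)
Post-grant, the permanently blocked set is W6, W7 and W1.


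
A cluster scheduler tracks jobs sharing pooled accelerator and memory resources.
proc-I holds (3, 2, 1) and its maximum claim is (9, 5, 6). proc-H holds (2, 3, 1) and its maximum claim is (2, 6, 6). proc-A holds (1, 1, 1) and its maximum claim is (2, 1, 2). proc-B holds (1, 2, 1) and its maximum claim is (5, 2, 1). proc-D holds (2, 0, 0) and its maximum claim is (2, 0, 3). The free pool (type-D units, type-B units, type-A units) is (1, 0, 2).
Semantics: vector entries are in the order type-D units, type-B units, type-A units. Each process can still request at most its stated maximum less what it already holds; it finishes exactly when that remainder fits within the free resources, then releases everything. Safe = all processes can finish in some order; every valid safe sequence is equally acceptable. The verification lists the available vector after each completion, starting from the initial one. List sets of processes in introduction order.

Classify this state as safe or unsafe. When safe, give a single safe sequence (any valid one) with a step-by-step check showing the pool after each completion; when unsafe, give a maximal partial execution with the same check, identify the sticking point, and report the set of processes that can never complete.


UNSAFE.
Key observation: the wall is type-A units: completing proc-A, proc-D, proc-B brings the pool only to (5, 3, 4), and all the rest need more.
The run proc-A, proc-D, proc-B cannot be extended any further. Verifying each step:
  pool = (1, 0, 2)
  proc-A: need (1, 0, 1) fits (1, 0, 2); releases (1, 1, 1), pool now (2, 1, 3)
  proc-D: need (0, 0, 3) fits (2, 1, 3); releases (2, 0, 0), pool now (4, 1, 3)
  proc-B: need (4, 0, 0) fits (4, 1, 3); releases (1, 2, 1), pool now (5, 3, 4)
  blocked: proc-I wants (6, 3, 5), pool (5, 3, 4) — not enough type-D units and type-A units
  blocked: proc-H wants (0, 3, 5), pool (5, 3, 4) — not enough type-A units
Permanently blocked: proc-I and proc-H.


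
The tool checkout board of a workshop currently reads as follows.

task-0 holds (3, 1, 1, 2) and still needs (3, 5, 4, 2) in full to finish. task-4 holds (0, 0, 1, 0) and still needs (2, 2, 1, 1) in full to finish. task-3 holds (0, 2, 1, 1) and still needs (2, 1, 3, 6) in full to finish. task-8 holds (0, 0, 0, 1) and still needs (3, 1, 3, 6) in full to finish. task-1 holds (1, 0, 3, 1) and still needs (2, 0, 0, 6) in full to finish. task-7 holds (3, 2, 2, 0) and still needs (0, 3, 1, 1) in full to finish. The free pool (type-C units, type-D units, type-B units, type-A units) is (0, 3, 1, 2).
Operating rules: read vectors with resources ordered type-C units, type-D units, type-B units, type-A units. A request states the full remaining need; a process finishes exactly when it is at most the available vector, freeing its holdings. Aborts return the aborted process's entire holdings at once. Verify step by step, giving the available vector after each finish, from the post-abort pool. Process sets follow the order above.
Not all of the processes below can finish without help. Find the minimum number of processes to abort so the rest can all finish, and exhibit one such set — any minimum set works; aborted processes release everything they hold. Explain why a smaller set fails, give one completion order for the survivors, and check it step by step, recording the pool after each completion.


Abort task-3 and task-1.
Key observation: no ordering could ever have run task-8 before the abort of task-3 and task-1; with (1, 2, 4, 2) back in the pool it fits at step 4.
Why nothing smaller works — every single abort fails: task-0 alone leaves task-3 blocked (short on type-A units); task-4 alone leaves task-3 blocked (short on type-A units); task-3 alone leaves task-8 blocked (short on type-A units); task-8 alone leaves task-3 blocked (short on type-A units); task-1 alone leaves task-3 blocked (short on type-A units); task-7 alone leaves task-3 blocked (short on type-A units).
The survivors complete as task-7, task-4, task-0, task-8. Step-by-step check (starting from the post-abort pool):
  pool = (1, 5, 5, 4)
  run task-7 (needs (0, 3, 1, 1), free (1, 5, 5, 4)); after release of (3, 2, 2, 0) the pool is (4, 7, 7, 4)
  run task-4 (needs (2, 2, 1, 1), free (4, 7, 7, 4)); after release of (0, 0, 1, 0) the pool is (4, 7, 8, 4)
  run task-0 (needs (3, 5, 4, 2), free (4, 7, 8, 4)); after release of (3, 1, 1, 2) the pool is (7, 8, 9, 6)
  run task-8 (needs (3, 1, 3, 6), free (7, 8, 9, 6)); after release of (0, 0, 0, 1) the pool is (7, 8, 9, 7)


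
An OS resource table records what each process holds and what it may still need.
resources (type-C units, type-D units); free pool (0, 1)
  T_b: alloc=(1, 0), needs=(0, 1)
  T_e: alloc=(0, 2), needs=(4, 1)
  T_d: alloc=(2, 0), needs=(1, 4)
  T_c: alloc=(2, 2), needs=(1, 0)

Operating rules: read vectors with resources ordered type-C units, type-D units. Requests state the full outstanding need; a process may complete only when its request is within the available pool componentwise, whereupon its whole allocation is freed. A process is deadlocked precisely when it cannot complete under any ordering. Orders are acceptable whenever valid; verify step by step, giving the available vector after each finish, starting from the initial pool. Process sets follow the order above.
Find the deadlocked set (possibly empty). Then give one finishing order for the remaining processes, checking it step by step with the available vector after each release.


Deadlocked set: T_e and T_d.
Key observation: after T_b, T_c the pool peaks at (3, 3), and each blocked process is short somewhere: T_e on type-C units; T_d on type-D units.
The rest can finish in the order T_b, T_c. Walking it through:
  pool = (0, 1)
  T_b: need (0, 1) fits (0, 1); releases (1, 0), pool now (1, 1)
  T_c: need (1, 0) fits (1, 1); releases (2, 2), pool now (3, 3)
None of the blocked processes ever fits:
  T_e cannot run: need (4, 1) vs free (3, 3) (insufficient type-C units)
  T_d cannot run: need (1, 4) vs free (3, 3) (insufficient type-D units)


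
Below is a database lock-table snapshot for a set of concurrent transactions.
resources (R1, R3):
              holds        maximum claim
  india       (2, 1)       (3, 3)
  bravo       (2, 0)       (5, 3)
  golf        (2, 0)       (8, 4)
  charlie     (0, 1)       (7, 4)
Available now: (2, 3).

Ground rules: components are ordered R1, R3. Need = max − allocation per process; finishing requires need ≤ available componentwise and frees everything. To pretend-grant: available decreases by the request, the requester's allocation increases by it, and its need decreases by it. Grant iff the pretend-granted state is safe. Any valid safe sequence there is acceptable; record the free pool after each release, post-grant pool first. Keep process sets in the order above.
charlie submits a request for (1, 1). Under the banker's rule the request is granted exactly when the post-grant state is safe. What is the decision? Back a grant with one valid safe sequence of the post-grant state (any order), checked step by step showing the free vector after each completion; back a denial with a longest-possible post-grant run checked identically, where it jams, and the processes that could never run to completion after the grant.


DENY. Granting would leave the state unsafe.
Key observation: india, bravo can finish, but then (5, 3) is all there is, and the blocked group's R1 demands exceed it.
Pretend the grant happened; the run india, bravo goes as far as possible. Walking it through:
  pool = (1, 2)
  india: need (1, 2) fits (1, 2); releases (2, 1), pool now (3, 3)
  bravo: need (3, 3) fits (3, 3); releases (2, 0), pool now (5, 3)
  blocked: golf wants (6, 4), pool (5, 3) — not enough R1 and R3
  blocked: charlie wants (6, 2), pool (5, 3) — not enough R1
Had the request been granted, golf and charlie could never finish.


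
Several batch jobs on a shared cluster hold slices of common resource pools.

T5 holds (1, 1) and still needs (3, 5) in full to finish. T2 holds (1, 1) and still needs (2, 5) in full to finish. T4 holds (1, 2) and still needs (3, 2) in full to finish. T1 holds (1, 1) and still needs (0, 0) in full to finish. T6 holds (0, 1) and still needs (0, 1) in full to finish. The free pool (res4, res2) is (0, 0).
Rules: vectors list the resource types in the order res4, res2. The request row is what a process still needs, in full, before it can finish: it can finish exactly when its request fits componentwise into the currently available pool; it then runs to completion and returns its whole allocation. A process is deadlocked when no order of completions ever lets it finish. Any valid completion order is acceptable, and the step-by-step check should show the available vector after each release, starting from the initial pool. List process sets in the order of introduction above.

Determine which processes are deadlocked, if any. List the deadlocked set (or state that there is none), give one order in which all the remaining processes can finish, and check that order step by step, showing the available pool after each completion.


The deadlocked set is T5, T2 and T4.
Key observation: once T1, T6 finish, the pool peaks at (1, 2) — and every remaining process still needs more res4 than that.
The rest can finish in the order T1, T6. Check, step by step:
  pool = (0, 0)
  T1: need (0, 0) fits (0, 0); releases (1, 1), pool now (1, 1)
  T6: need (0, 1) fits (1, 1); releases (0, 1), pool now (1, 2)
None of the blocked processes ever fits:
  T5 cannot run: need (3, 5) vs free (1, 2) (insufficient res4 and res2)
  T2 cannot run: need (2, 5) vs free (1, 2) (insufficient res4 and res2)
  T4 cannot run: need (3, 2) vs free (1, 2) (insufficient res4)


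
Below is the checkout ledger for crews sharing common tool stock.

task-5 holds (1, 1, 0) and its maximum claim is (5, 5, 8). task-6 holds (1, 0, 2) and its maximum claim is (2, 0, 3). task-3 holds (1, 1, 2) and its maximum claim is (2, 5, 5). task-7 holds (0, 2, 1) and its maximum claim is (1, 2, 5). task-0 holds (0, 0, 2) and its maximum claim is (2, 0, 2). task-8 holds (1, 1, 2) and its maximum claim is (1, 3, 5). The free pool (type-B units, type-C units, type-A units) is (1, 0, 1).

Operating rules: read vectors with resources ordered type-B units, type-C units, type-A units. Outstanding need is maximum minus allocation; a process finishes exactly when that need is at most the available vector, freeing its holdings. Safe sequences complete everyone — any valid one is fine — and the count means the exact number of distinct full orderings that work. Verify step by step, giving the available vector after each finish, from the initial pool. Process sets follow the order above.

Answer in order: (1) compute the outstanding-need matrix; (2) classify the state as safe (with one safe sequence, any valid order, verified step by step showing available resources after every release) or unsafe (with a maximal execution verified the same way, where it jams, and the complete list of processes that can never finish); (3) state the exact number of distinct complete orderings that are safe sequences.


(1) Outstanding need per process (order type-B units, type-C units, type-A units):
  task-5: (4, 4, 8)
  task-6: (1, 0, 1)
  task-3: (1, 4, 3)
  task-7: (1, 0, 4)
  task-0: (2, 0, 0)
  task-8: (0, 2, 3)
(2) UNSAFE.
Key observation: type-C units is the bottleneck — with task-6, task-0, task-7, task-8 done the pool holds (3, 3, 8), short of every remaining need.
The run task-6, task-0, task-7, task-8 cannot be extended any further. Verifying each step:
  pool = (1, 0, 1)
  task-6 needs (1, 0, 1) <= (1, 0, 1) -> finishes; pool += (1, 0, 2) = (2, 0, 3)
  task-0 needs (2, 0, 0) <= (2, 0, 3) -> finishes; pool += (0, 0, 2) = (2, 0, 5)
  task-7 needs (1, 0, 4) <= (2, 0, 5) -> finishes; pool += (0, 2, 1) = (2, 2, 6)
  task-8 needs (0, 2, 3) <= (2, 2, 6) -> finishes; pool += (1, 1, 2) = (3, 3, 8)
  task-5 still needs (4, 4, 8) but only (3, 3, 8) is free — short on type-B units and type-C units
  task-3 still needs (1, 4, 3) but only (3, 3, 8) is free — short on type-C units
Processes that can never finish: task-5 and task-3.
(3) The exact count: 0 of the possible complete orderings are safe sequences.


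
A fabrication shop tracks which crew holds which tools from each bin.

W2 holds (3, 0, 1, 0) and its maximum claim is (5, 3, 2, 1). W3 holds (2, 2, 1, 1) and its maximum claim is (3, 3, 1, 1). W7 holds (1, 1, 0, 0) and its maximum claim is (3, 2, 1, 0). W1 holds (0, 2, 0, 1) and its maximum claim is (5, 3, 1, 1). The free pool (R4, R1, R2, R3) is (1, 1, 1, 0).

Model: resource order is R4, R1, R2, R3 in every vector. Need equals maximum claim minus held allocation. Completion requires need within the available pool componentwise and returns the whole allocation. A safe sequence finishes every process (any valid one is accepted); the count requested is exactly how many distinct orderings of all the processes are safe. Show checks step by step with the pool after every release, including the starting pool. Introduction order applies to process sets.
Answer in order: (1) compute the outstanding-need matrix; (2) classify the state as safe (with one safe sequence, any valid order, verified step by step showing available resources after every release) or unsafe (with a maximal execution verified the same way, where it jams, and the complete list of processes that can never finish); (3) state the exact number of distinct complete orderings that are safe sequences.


(1) Outstanding need per process (order R4, R1, R2, R3):
  W2: (2, 3, 1, 1)
  W3: (1, 1, 0, 0)
  W7: (2, 1, 1, 0)
  W1: (5, 1, 1, 0)
(2) The state is SAFE; one workable sequence: W3, W2, W7, W1.
Key observation: reading the order forward, W3 is the first process whose need (1, 1, 0, 0) meets the free pool (1, 1, 1, 0) exactly on a resource it requests.
Verifying each step:
  pool = (1, 1, 1, 0)
  W3: need (1, 1, 0, 0) fits (1, 1, 1, 0); releases (2, 2, 1, 1), pool now (3, 3, 2, 1)
  W2: need (2, 3, 1, 1) fits (3, 3, 2, 1); releases (3, 0, 1, 0), pool now (6, 3, 3, 1)
  W7: need (2, 1, 1, 0) fits (6, 3, 3, 1); releases (1, 1, 0, 0), pool now (7, 4, 3, 1)
  W1: need (5, 1, 1, 0) fits (7, 4, 3, 1); releases (0, 2, 0, 1), pool now (7, 6, 3, 2)
(3) Exactly 3 of the possible complete orderings are safe sequences.


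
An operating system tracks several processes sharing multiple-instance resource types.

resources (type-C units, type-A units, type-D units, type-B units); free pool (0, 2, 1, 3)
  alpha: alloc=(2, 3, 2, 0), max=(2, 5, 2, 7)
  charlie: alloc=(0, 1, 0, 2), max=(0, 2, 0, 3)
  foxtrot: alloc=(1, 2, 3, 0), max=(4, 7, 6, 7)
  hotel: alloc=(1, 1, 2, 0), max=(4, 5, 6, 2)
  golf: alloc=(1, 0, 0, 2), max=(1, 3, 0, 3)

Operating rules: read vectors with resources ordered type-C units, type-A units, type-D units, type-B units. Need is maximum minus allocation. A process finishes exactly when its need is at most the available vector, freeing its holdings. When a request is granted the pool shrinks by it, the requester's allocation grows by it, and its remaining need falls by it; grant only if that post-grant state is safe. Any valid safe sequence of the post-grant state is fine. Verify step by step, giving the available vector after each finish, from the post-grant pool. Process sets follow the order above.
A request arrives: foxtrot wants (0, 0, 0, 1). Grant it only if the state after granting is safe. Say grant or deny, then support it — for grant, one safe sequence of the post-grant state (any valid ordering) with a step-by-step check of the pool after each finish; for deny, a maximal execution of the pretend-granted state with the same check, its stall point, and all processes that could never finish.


DENY: after the grant no complete ordering would exist.
Key observation: after charlie, golf the pool peaks at (1, 3, 1, 6), and each blocked process is short somewhere: alpha on type-B units; foxtrot on type-C units, type-A units, type-D units; hotel on type-C units, type-A units, type-D units.
On the post-grant state, charlie, golf is a maximal run — nothing extends it. Check, step by step:
  pool = (0, 2, 1, 2)
  charlie: need (0, 1, 0, 1) fits (0, 2, 1, 2); releases (0, 1, 0, 2), pool now (0, 3, 1, 4)
  golf: need (0, 3, 0, 1) fits (0, 3, 1, 4); releases (1, 0, 0, 2), pool now (1, 3, 1, 6)
  alpha still needs (0, 2, 0, 7) but only (1, 3, 1, 6) is free — short on type-B units
  foxtrot still needs (3, 5, 3, 6) but only (1, 3, 1, 6) is free — short on type-C units, type-A units and type-D units
  hotel still needs (3, 4, 4, 2) but only (1, 3, 1, 6) is free — short on type-C units, type-A units and type-D units
Processes that could never finish after the grant: alpha, foxtrot and hotel.


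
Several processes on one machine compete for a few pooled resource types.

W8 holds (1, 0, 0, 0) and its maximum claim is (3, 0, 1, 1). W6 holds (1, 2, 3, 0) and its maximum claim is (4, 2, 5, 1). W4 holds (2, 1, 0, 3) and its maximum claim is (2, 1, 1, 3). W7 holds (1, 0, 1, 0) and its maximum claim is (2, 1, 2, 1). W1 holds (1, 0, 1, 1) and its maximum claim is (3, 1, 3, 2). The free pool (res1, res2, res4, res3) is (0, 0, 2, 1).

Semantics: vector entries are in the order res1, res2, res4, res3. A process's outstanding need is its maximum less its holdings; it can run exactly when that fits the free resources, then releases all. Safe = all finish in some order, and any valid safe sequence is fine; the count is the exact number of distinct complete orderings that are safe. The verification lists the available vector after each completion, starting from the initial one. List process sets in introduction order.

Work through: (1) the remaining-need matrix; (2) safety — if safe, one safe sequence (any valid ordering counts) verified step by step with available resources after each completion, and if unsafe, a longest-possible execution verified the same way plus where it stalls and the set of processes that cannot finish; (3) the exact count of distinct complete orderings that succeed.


(1) Need matrix, components ordered res1, res2, res4, res3:
  W8: (2, 0, 1, 1)
  W6: (3, 0, 2, 1)
  W4: (0, 0, 1, 0)
  W7: (1, 1, 1, 1)
  W1: (2, 1, 2, 1)
(2) SAFE — a valid safe sequence is W4, W7, W1, W8, W6.
Key observation: reading the order forward, W7 is the first process whose need (1, 1, 1, 1) meets the free pool (2, 1, 2, 4) exactly on a resource it requests.
Check, step by step:
  pool = (0, 0, 2, 1)
  W4: need (0, 0, 1, 0) fits (0, 0, 2, 1); releases (2, 1, 0, 3), pool now (2, 1, 2, 4)
  W7: need (1, 1, 1, 1) fits (2, 1, 2, 4); releases (1, 0, 1, 0), pool now (3, 1, 3, 4)
  W1: need (2, 1, 2, 1) fits (3, 1, 3, 4); releases (1, 0, 1, 1), pool now (4, 1, 4, 5)
  W8: need (2, 0, 1, 1) fits (4, 1, 4, 5); releases (1, 0, 0, 0), pool now (5, 1, 4, 5)
  W6: need (3, 0, 2, 1) fits (5, 1, 4, 5); releases (1, 2, 3, 0), pool now (6, 3, 7, 5)
(3) Exactly 18 of the possible complete orderings are safe sequences.


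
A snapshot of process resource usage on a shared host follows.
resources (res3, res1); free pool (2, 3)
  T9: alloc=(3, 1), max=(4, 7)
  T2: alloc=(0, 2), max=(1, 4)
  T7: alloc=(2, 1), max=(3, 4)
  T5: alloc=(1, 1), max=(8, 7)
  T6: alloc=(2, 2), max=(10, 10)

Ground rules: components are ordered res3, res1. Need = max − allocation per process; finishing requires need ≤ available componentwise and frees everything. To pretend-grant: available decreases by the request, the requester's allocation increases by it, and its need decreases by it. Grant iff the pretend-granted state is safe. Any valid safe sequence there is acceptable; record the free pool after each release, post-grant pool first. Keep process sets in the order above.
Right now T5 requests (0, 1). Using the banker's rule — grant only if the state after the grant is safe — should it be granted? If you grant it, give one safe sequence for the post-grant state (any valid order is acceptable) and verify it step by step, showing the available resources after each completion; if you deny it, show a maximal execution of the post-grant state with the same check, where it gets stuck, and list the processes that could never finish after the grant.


DENY. Granting would leave the state unsafe.
Key observation: after T2, T7 the pool peaks at (4, 5), and each blocked process is short somewhere: T9 on res1; T5 on res3; T6 on res3, res1.
On the post-grant state, T2, T7 is a maximal run — nothing extends it. Verifying each step:
  pool = (2, 2)
  T2 needs (1, 2) <= (2, 2) -> finishes; pool += (0, 2) = (2, 4)
  T7 needs (1, 3) <= (2, 4) -> finishes; pool += (2, 1) = (4, 5)
  T9 cannot run: need (1, 6) vs free (4, 5) (insufficient res1)
  T5 cannot run: need (7, 5) vs free (4, 5) (insufficient res3)
  T6 cannot run: need (8, 8) vs free (4, 5) (insufficient res3 and res1)
Processes that could never finish after the grant: T9, T5 and T6.


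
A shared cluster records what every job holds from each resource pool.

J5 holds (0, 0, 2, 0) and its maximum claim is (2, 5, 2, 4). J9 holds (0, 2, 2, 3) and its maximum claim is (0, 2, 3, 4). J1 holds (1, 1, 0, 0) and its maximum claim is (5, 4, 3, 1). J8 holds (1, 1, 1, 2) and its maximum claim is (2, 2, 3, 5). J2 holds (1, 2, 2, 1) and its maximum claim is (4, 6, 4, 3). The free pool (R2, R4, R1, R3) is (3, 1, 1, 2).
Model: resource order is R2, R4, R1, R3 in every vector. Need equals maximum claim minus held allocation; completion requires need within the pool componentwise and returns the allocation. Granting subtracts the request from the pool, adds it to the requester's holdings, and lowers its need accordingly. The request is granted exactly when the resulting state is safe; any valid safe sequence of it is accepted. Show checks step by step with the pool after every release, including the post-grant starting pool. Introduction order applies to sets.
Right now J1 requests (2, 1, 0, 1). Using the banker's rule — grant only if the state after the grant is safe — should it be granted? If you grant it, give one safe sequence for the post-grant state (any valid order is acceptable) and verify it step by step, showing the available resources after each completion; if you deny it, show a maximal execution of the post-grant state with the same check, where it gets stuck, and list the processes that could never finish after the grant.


GRANT — the state after the grant stays safe, e.g. via J9, J8, J1, J5, J2.
Key observation: the grant leaves (1, 0, 1, 1) free — enough for J9, whose release restarts the cascade.
Check on the post-grant state, step by step:
  pool = (1, 0, 1, 1)
  run J9 (needs (0, 0, 1, 1), free (1, 0, 1, 1)); after release of (0, 2, 2, 3) the pool is (1, 2, 3, 4)
  run J8 (needs (1, 1, 2, 3), free (1, 2, 3, 4)); after release of (1, 1, 1, 2) the pool is (2, 3, 4, 6)
  run J1 (needs (2, 2, 3, 0), free (2, 3, 4, 6)); after release of (3, 2, 0, 1) the pool is (5, 5, 4, 7)
  run J5 (needs (2, 5, 0, 4), free (5, 5, 4, 7)); after release of (0, 0, 2, 0) the pool is (5, 5, 6, 7)
  run J2 (needs (3, 4, 2, 2), free (5, 5, 6, 7)); after release of (1, 2, 2, 1) the pool is (6, 7, 8, 8)


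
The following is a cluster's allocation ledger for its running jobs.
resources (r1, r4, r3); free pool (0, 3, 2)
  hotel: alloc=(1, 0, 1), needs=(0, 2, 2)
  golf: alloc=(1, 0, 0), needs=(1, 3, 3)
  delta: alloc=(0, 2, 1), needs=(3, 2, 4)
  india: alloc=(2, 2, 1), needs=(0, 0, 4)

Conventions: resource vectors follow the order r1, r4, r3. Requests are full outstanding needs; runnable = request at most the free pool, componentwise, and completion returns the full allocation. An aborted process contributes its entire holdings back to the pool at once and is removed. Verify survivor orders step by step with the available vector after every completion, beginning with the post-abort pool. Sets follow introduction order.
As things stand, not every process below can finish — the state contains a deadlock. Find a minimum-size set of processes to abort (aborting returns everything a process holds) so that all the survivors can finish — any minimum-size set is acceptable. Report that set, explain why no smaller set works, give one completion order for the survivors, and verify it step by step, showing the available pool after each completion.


Minimum abort set: india.
Key observation: the deadlocked delta becomes finishable only because india released (2, 2, 1); it completes at step 3 below.
Minimality: the empty abort set fails — the state is deadlocked as it stands.
Survivors finish in the order: hotel, golf, delta. Step-by-step check (pool after the aborts first):
  pool = (2, 5, 3)
  hotel needs (0, 2, 2) <= (2, 5, 3) -> finishes; pool += (1, 0, 1) = (3, 5, 4)
  golf needs (1, 3, 3) <= (3, 5, 4) -> finishes; pool += (1, 0, 0) = (4, 5, 4)
  delta needs (3, 2, 4) <= (4, 5, 4) -> finishes; pool += (0, 2, 1) = (4, 7, 5)


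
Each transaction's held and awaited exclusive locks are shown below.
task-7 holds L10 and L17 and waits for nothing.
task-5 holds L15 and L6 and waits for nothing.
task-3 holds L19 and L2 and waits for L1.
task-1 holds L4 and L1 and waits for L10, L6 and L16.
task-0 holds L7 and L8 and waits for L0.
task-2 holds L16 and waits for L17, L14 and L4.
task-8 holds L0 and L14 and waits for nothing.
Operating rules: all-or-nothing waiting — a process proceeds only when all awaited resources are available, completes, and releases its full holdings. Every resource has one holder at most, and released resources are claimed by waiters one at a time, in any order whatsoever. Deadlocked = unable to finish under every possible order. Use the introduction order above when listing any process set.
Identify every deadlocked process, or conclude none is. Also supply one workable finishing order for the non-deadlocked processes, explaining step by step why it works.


Deadlocked: task-3, task-1 and task-2.
Key observation: task-1 -> task-2 -> task-1 is a circular wait — nothing in it can go first; task-3 waits into the deadlock from upstream.
One completion order for the rest: task-8, task-7, task-0, task-5.
Step-by-step check:
  run task-8 (it waits on nothing); releases L0 and L14
  run task-7 (it waits on nothing); releases L10 and L17
  run task-0 (all its waits — L0 — are resolved); releases L7 and L8
  run task-5 (it waits on nothing); releases L15 and L6


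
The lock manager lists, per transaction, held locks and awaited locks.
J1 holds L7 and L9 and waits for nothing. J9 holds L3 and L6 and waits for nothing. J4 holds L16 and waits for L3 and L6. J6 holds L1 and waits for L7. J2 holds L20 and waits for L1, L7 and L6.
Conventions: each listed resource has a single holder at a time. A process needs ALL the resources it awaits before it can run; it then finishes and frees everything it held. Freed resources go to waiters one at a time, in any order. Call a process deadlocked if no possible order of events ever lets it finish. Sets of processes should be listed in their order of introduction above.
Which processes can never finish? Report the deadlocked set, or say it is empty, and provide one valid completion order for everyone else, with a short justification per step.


Nothing here is deadlocked.
Key observation: there is no circular wait here — follow any chain and it reaches a process that is free to run now.
One completion order for the rest: J1, J9, J6, J2, J4.
Check, step by step:
  run J1 (it waits on nothing); releases L7 and L9
  run J9 (it waits on nothing); releases L3 and L6
  run J6 (all its waits — L7 — are resolved); releases L1
  run J2 (all its waits — L1, L7 and L6 — are resolved); releases L20
  run J4 (all its waits — L3 and L6 — are resolved); releases L16


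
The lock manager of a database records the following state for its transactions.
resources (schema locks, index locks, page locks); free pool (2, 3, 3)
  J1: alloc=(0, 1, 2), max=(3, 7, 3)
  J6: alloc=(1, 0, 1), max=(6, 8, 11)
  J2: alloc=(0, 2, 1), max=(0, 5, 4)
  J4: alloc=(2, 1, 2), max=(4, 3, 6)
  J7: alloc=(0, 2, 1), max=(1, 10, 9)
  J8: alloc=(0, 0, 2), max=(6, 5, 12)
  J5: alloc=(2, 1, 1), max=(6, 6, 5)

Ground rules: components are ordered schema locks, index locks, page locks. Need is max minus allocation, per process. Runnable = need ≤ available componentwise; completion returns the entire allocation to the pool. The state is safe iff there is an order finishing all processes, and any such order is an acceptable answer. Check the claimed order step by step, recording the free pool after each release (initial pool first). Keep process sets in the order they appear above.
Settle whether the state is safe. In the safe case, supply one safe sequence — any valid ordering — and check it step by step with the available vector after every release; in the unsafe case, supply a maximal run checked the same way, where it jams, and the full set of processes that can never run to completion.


SAFE. One safe sequence: J2, J4, J1, J5, J7, J6, J8.
Key observation: the first exact fit in this order is J2 — it needs (0, 3, 3) with (2, 3, 3) free, meeting a requested resource to the last unit.
Verifying each step:
  pool = (2, 3, 3)
  J2: need (0, 3, 3) fits (2, 3, 3); releases (0, 2, 1), pool now (2, 5, 4)
  J4: need (2, 2, 4) fits (2, 5, 4); releases (2, 1, 2), pool now (4, 6, 6)
  J1: need (3, 6, 1) fits (4, 6, 6); releases (0, 1, 2), pool now (4, 7, 8)
  J5: need (4, 5, 4) fits (4, 7, 8); releases (2, 1, 1), pool now (6, 8, 9)
  J7: need (1, 8, 8) fits (6, 8, 9); releases (0, 2, 1), pool now (6, 10, 10)
  J6: need (5, 8, 10) fits (6, 10, 10); releases (1, 0, 1), pool now (7, 10, 11)
  J8: need (6, 5, 10) fits (7, 10, 11); releases (0, 0, 2), pool now (7, 10, 13)


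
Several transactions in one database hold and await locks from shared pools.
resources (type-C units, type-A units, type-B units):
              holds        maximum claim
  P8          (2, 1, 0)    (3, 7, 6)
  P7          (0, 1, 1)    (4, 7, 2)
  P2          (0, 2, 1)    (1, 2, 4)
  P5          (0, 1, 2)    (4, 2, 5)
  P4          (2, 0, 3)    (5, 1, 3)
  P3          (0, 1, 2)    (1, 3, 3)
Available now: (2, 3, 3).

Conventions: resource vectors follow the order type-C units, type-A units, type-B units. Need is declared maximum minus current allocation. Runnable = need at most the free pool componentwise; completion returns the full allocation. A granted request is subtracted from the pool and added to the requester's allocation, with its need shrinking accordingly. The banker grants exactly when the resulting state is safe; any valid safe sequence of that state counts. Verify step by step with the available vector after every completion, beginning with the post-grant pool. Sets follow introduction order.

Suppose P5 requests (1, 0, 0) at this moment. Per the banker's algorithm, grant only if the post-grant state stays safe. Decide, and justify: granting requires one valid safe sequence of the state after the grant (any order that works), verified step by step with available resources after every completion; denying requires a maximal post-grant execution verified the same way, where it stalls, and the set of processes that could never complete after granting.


GRANT: granting preserves safety; a valid post-grant sequence is P3, P2, P8, P5, P7, P4.
Key observation: granting shrinks the pool to (1, 3, 3), yet P3 still fits and the chain goes through.
Check on the post-grant state, step by step:
  pool = (1, 3, 3)
  P3: need (1, 2, 1) fits (1, 3, 3); releases (0, 1, 2), pool now (1, 4, 5)
  P2: need (1, 0, 3) fits (1, 4, 5); releases (0, 2, 1), pool now (1, 6, 6)
  P8: need (1, 6, 6) fits (1, 6, 6); releases (2, 1, 0), pool now (3, 7, 6)
  P5: need (3, 1, 3) fits (3, 7, 6); releases (1, 1, 2), pool now (4, 8, 8)
  P7: need (4, 6, 1) fits (4, 8, 8); releases (0, 1, 1), pool now (4, 9, 9)
  P4: need (3, 1, 0) fits (4, 9, 9); releases (2, 0, 3), pool now (6, 9, 12)


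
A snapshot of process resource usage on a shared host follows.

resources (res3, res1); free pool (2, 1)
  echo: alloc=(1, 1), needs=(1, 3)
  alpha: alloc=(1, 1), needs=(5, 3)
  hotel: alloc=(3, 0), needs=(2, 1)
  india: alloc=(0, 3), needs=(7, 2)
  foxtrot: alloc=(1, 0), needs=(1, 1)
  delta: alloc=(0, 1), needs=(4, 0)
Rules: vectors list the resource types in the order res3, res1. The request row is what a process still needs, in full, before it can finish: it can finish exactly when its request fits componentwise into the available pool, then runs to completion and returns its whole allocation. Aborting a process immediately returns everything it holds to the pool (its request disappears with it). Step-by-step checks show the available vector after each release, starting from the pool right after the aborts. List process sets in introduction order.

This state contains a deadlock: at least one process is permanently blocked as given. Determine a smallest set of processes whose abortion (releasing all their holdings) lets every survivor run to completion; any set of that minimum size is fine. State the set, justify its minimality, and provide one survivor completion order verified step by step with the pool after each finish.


Abort alpha.
Key observation: echo could never have finished before the abort; with (1, 1) returned by alpha, it fits at step 4.
Minimality: the empty abort set fails — the state is deadlocked as it stands.
Survivors finish in the order: hotel, foxtrot, delta, echo, india. Step-by-step check (pool after the aborts first):
  pool = (3, 2)
  hotel needs (2, 1) <= (3, 2) -> finishes; pool += (3, 0) = (6, 2)
  foxtrot needs (1, 1) <= (6, 2) -> finishes; pool += (1, 0) = (7, 2)
  delta needs (4, 0) <= (7, 2) -> finishes; pool += (0, 1) = (7, 3)
  echo needs (1, 3) <= (7, 3) -> finishes; pool += (1, 1) = (8, 4)
  india needs (7, 2) <= (8, 4) -> finishes; pool += (0, 3) = (8, 7)
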